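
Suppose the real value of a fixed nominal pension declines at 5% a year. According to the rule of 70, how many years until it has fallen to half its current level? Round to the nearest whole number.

about 14 years

The rule works in reverse for decay: 70/5 ≈ 14.00 years to halve.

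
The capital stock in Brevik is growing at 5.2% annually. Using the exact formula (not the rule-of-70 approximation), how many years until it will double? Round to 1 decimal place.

t = ln(2) / ln(1 + 0.052) = 0.6931 / 0.050693 ≈ 13.67.

13.7 years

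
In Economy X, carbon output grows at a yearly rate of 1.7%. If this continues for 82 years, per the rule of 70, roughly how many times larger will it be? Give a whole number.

around 4 times

70/1.7 ≈ 41.18 years per doubling.
82 years fits 2 doublings: 2^2 = 4.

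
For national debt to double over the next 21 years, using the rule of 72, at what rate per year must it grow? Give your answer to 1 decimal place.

72 / 21 ≈ 3.43, so about 3.4% per year.

approximately 3.4%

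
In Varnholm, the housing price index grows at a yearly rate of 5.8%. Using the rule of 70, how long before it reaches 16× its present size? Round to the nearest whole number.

One doubling takes 70/5.8 = 12.07 years.
16× is 4 doublings, so 4 × 12.07 ≈ 48 years.

roughly 48 years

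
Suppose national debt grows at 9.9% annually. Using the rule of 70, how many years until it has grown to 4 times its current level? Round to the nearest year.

14 years

Doubling time ≈ 70/9.9 = 7.07 years.
4 = 2^2, so 2 doublings → 14 years.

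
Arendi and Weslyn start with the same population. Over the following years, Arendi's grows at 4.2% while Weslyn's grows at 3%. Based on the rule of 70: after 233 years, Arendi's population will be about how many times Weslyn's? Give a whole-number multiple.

Only the 1.2-point difference matters.
70/1.2 ≈ 58.33 years per doubling of the ratio; 233 years gives 3.99 doublings, so ≈ 16×.

about 16 times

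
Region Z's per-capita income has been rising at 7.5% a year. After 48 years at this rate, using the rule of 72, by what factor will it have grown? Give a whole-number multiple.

At 7.5% one doubling takes ≈ 9.60 years; 48 years is 5 of them, so ×32.

about 32 times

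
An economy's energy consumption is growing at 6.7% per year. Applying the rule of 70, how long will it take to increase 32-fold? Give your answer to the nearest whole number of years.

≈ 52 years

One doubling takes 70/6.7 = 10.45 years.
Getting to 32× needs 5 doublings: 5 × 10.45 ≈ 52 years.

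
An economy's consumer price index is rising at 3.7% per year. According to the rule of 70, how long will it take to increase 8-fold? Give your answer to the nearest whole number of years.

Doubling time ≈ 70/3.7 = 18.92 years.
Getting to 8× needs 3 doublings: 3 × 18.92 ≈ 57 years.

around 57 years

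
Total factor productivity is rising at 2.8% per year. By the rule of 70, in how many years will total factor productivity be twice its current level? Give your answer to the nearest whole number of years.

approximately 25 years

70/2.8 ≈ 25.00, so it doubles roughly every 25 years.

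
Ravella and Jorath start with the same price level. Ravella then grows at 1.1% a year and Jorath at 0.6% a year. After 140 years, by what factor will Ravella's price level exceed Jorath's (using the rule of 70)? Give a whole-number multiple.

around 2 times

Ravella pulls ahead at 0.5 pp per year, so the ratio doubles every 70/0.5 ≈ 140.00 years.
In 140 years that's 1.00 doublings: 2^1.00 ≈ 2.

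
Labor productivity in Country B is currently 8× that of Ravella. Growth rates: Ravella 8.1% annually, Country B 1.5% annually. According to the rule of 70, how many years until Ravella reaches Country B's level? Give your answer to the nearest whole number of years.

approximately 32 years

What matters is the difference: 6.6 pp.
Rule of 70 on the gap: the ratio halves every 70/6.6 ≈ 10.61 years.
An 8× gap closes after 3 halvings: 3 × 10.61 ≈ 32 years.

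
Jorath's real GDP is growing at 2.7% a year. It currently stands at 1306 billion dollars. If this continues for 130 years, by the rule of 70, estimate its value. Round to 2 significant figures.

around 42000 billion dollars

Doubling time ≈ 70/2.7 = 25.93 years.
130 years is 130/25.93 ≈ 5.01 doublings, a factor of 2^5.01 ≈ 32.22.
1306 × 32.22 ≈ 42000 billion dollars.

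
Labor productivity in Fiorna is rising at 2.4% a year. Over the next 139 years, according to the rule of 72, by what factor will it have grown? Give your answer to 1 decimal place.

Doubling time ≈ 72/2.4 = 30.00 years.
139 years / 30.00 ≈ 4.63 doublings → factor 2^4.63 ≈ 24.8.

roughly 24.8 times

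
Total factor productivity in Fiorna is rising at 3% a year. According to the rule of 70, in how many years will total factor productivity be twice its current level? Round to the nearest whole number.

70/3 ≈ 23.33, so it doubles roughly every 23 years.

roughly 23 years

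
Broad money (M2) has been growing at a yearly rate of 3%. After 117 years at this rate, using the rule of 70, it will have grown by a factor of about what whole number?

Doubling time ≈ 70/3 = 23.33 years.
117/23.33 ≈ 5 doublings, so about 2^5 = 32×.

≈ 32 times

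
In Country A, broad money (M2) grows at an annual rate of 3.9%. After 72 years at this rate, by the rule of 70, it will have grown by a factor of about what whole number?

about 16 times

Doubling time ≈ 70/3.9 = 17.95 years.
72/17.95 ≈ 4 doublings, so about 2^4 = 16×.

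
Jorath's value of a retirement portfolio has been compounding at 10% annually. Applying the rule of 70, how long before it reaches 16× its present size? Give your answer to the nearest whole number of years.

28 years

One doubling takes 70/10 = 7.00 years.
16× is 4 doublings, so 4 × 7.00 ≈ 28 years.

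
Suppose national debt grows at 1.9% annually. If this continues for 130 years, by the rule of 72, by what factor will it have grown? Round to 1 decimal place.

approximately 10.8 times

Doubling time ≈ 72/1.9 = 37.89 years.
130 years / 37.89 ≈ 3.43 doublings → factor 2^3.43 ≈ 10.8.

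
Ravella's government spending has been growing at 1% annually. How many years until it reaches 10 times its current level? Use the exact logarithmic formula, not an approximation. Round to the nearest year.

t = ln(10) / ln(1 + 0.01) = 2.3026 / 0.009950 ≈ 231.42.
≈ 231 years.

231 years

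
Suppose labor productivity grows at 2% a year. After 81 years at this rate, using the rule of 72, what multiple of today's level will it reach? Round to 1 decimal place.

Doubling time ≈ 72/2 = 36.00 years.
81 years / 36.00 ≈ 2.25 doublings → factor 2^2.25 ≈ 4.8.

≈ 4.8 times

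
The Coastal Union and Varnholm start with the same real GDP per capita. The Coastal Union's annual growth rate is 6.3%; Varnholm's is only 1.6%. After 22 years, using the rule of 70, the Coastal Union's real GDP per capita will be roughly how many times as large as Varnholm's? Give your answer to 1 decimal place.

the Coastal Union pulls ahead at 4.7 pp per year, so the ratio doubles every 70/4.7 ≈ 14.89 years.
In 22 years that's 1.48 doublings: 2^1.48 ≈ 2.8.

roughly 2.8 times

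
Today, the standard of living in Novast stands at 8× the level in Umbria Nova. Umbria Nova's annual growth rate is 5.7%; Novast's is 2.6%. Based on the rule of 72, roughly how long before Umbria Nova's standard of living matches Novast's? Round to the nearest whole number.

What matters is the difference: 3.1 pp.
Rule of 72 on the gap: the ratio halves every 72/3.1 ≈ 23.23 years.
An 8× gap closes after 3 halvings: 3 × 23.23 ≈ 70 years.

70 years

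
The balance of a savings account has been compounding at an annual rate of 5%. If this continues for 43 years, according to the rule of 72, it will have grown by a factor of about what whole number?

72/5 ≈ 14.40 years per doubling.
43 years fits 3 doublings: 2^3 = 8.

around 8 times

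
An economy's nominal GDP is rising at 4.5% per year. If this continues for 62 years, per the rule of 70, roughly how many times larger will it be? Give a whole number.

70/4.5 ≈ 15.56 years per doubling.
62 years fits 4 doublings: 2^4 = 16.

16 times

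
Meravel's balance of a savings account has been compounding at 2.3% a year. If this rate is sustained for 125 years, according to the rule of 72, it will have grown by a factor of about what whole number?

At 2.3% one doubling takes ≈ 31.30 years; 125 years is 4 of them, so ×16.

≈ 16 times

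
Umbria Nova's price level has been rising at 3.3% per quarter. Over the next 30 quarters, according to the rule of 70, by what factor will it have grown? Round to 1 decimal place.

about 2.7 times

Doubling time ≈ 70/3.3 = 21.21 quarters.
30 quarters / 21.21 ≈ 1.41 doublings → factor 2^1.41 ≈ 2.7.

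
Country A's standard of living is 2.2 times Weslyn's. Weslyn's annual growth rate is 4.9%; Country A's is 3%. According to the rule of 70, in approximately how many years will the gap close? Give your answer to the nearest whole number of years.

Weslyn gains on Country A at 4.9% − 3% = 1.9 points a year.
At that relative rate the gap halves every 70/1.9 ≈ 36.84 years.
A 2.2 times gap takes log₂(2.2) ≈ 1.14 halvings to close: 1.14 × 36.84 ≈ 42 years.

≈ 42 years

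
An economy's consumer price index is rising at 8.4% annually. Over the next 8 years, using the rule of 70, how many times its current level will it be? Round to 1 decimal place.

Doubling time ≈ 70/8.4 = 8.33 years.
8 years / 8.33 ≈ 0.96 doublings → factor 2^0.96 ≈ 1.9.

approximately 1.9 times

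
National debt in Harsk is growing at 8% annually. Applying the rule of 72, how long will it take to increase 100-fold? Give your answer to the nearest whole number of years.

approximately 60 years

At 8% it doubles every 72/8 ≈ 9.00 years.
100× is log₂ 100 ≈ 6.64 doublings, so ≈ 6.64 × 9.00 = 60 years.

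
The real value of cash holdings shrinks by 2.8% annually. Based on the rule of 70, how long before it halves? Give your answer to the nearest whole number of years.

approximately 25 years

The rule works in reverse for decay: 70/2.8 ≈ 25.00 years to halve.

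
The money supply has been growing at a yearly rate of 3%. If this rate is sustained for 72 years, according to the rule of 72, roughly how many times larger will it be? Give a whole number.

roughly 8 times

72/3 ≈ 24.00 years per doubling.
72 years fits 3 doublings: 2^3 = 8.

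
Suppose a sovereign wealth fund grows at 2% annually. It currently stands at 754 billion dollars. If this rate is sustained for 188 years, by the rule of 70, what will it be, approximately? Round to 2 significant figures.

Doubling time ≈ 70/2 = 35.00 years.
188 years is 188/35.00 ≈ 5.37 doublings, a factor of 2^5.37 ≈ 41.36.
754 × 41.36 ≈ 31000 billion dollars.

roughly 31000 billion dollars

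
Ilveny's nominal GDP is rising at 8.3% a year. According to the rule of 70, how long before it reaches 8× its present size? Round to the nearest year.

about 25 years

Doubling time ≈ 70/8.3 = 8.43 years.
8× is 3 doublings, so 3 × 8.43 ≈ 25 years.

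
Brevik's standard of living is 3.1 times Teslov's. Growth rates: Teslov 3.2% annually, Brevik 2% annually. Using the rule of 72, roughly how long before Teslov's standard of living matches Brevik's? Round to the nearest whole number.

about 98 years

Teslov gains on Brevik at 3.2% − 2% = 1.2 points a year.
At that relative rate the gap halves every 72/1.2 ≈ 60.00 years.
A 3.1 times gap takes log₂(3.1) ≈ 1.63 halvings to close: 1.63 × 60.00 ≈ 98 years.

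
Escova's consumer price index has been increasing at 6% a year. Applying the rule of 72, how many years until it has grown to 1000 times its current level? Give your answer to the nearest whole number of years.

roughly 120 years

Doubling time ≈ 72/6 = 12.00 years.
Reaching 1000× takes log₂(1000) ≈ 9.97 doublings.
9.97 × 12.00 ≈ 120 years.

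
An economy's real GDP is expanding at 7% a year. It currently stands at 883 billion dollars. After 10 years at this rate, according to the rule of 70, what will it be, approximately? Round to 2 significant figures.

1800 billion dollars

Doubling time ≈ 70/7 = 10.00 years.
10 years is 10/10.00 ≈ 1.00 doublings, a factor of 2^1.00 ≈ 2.00.
883 × 2.00 ≈ 1800 billion dollars.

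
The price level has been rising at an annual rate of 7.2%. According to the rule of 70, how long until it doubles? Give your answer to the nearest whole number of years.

At 7.2%, doubling takes about 70/7.2 = 9.72 years.

about 10 years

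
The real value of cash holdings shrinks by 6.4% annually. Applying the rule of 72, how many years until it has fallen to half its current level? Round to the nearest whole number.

The rule works in reverse for decay: 72/6.4 ≈ 11.25 years to halve.

≈ 11 years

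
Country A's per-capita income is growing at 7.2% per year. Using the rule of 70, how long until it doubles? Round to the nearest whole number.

Doubling time ≈ 70 / 7.2 = 9.72 years.

≈ 10 years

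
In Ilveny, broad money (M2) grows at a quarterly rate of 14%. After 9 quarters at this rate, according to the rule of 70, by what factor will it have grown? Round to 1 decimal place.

Doubling time ≈ 70/14 = 5.00 quarters.
9 quarters / 5.00 ≈ 1.80 doublings → factor 2^1.80 ≈ 3.5.

3.5 times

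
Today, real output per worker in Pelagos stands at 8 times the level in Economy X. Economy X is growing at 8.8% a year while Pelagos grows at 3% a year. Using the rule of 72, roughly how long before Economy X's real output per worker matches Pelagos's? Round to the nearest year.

The growth-rate gap is 8.8% − 3% = 5.8 percentage points.
So the ratio between them halves every 72/5.8 ≈ 12.41 years.
An 8 times gap closes after 3 halvings: 3 × 12.41 ≈ 37 years.

around 37 years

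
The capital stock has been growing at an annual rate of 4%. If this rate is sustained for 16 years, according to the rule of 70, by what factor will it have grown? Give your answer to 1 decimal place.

roughly 1.9 times

Doubles every ≈ 17.50 years (70/4).
16 years is 0.91 doublings; 2^0.91 ≈ 1.9×.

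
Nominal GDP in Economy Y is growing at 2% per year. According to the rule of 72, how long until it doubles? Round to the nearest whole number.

Doubling time ≈ 72 / 2 = 36.00 years.

about 36 years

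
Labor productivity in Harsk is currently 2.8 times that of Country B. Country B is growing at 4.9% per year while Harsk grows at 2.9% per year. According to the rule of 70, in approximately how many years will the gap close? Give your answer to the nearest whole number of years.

The growth-rate gap is 4.9% − 2.9% = 2 percentage points.
So the ratio between them halves every 70/2 ≈ 35.00 years.
A 2.8 times gap takes log₂(2.8) ≈ 1.49 halvings to close: 1.49 × 35.00 ≈ 52 years.

around 52 years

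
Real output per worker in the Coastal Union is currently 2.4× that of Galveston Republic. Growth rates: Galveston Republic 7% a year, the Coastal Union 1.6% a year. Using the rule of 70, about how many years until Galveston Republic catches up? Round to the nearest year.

around 16 years

What matters is the difference: 5.4 pp.
Rule of 70 on the gap: the ratio halves every 70/5.4 ≈ 12.96 years.
A 2.4× gap takes log₂(2.4) ≈ 1.26 halvings to close: 1.26 × 12.96 ≈ 16 years.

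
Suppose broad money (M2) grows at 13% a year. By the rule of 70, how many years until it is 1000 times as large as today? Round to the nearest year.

At 13% it doubles every 70/13 ≈ 5.38 years.
Reaching 1000× takes log₂(1000) ≈ 9.97 doublings.
9.97 × 5.38 ≈ 54 years.

about 54 years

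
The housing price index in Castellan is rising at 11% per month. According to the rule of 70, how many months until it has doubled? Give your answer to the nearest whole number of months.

Doubling time ≈ 70 / 11 = 6.36 months.

≈ 6 months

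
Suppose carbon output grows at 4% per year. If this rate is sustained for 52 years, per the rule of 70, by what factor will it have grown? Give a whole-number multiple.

Doubling time ≈ 70/4 = 17.50 years.
52/17.50 ≈ 3 doublings, so about 2^3 = 8×.

≈ 8 times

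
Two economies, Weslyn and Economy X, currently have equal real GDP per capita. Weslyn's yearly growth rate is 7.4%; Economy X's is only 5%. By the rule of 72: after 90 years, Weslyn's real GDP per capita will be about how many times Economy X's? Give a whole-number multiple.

Weslyn pulls ahead at 2.4 pp per year, so the ratio doubles every 72/2.4 ≈ 30.00 years.
In 90 years that's 3.00 doublings: 2^3.00 ≈ 8.

roughly 8 times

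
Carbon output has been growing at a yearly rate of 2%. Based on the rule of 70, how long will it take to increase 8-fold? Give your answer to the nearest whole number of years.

Doubling time ≈ 70/2 = 35.00 years.
Getting to 8× needs 3 doublings: 3 × 35.00 ≈ 105 years.

roughly 105 years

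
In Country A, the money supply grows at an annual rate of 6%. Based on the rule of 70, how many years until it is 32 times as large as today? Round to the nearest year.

One doubling takes 70/6 = 11.67 years.
Getting to 32× needs 5 doublings: 5 × 11.67 ≈ 58 years.

58 years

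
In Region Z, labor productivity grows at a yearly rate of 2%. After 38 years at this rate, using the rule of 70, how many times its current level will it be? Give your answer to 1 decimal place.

Doubling time ≈ 70/2 = 35.00 years.
38 years / 35.00 ≈ 1.09 doublings → factor 2^1.09 ≈ 2.1.

≈ 2.1 times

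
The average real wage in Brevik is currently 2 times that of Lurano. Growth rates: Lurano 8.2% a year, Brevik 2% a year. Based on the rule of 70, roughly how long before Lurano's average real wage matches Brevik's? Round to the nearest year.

What matters is the difference: 6.2 pp.
Rule of 70 on the gap: the ratio halves every 70/6.2 ≈ 11.29 years.
A 2 times gap closes after 1 halving: 1 × 11.29 ≈ 11 years.

11 years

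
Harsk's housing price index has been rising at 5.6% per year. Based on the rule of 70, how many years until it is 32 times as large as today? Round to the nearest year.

63 years

Doubling time ≈ 70/5.6 = 12.50 years.
32× is 5 doublings, so 5 × 12.50 ≈ 63 years.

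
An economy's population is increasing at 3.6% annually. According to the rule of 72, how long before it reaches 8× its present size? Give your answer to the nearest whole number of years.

roughly 60 years

At 3.6% it doubles every 72/3.6 ≈ 20.00 years.
8× is 3 doublings, so 3 × 20.00 ≈ 60 years.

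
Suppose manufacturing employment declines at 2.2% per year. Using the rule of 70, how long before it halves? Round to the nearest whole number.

Halving time ≈ 70 / 2.2 = 31.82 → 32 years.

32 years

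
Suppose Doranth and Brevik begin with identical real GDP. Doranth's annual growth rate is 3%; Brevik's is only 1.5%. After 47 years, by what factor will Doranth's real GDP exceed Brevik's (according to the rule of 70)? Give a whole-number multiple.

about 2 times

Rate gap = 3% − 1.5% = 1.5 points.
The ratio doubles every 70/1.5 ≈ 46.67 years.
47/46.67 ≈ 1.01 doublings → ratio ≈ 2^1.01 ≈ 2.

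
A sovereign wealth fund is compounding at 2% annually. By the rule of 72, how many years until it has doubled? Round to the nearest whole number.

≈ 36 years

72/2 ≈ 36.00, so it doubles roughly every 36 years.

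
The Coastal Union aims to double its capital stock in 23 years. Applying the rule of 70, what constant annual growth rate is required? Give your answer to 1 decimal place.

approximately 3.0%

70 / 23 ≈ 3.04, so about 3.0% a year.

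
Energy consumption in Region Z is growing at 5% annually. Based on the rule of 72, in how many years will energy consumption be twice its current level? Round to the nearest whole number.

72/5 ≈ 14.40, so it doubles roughly every 14 years.

around 14 years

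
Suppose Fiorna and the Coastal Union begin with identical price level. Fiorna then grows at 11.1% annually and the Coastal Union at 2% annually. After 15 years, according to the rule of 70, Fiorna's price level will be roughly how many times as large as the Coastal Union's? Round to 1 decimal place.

Only the 9.1-point difference matters.
70/9.1 ≈ 7.69 years per doubling of the ratio; 15 years gives 1.95 doublings, so ≈ 3.9×.

roughly 3.9 times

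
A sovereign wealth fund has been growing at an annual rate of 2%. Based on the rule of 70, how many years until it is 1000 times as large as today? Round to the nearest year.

At 2% it doubles every 70/2 ≈ 35.00 years.
1000× is log₂ 1000 ≈ 9.97 doublings, so ≈ 9.97 × 35.00 = 349 years.

about 349 years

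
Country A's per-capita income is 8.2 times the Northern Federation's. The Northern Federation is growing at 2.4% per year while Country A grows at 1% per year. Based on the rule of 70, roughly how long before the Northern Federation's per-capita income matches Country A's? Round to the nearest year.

What matters is the difference: 1.4 pp.
Rule of 70 on the gap: the ratio halves every 70/1.4 ≈ 50.00 years.
An 8.2 times gap takes log₂(8.2) ≈ 3.04 halvings to close: 3.04 × 50.00 ≈ 152 years.

≈ 152 years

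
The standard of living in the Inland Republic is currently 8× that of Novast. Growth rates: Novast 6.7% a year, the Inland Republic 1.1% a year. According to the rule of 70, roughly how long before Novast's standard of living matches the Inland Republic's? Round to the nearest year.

about 38 years

The growth-rate gap is 6.7% − 1.1% = 5.6 percentage points.
So the ratio between them halves every 70/5.6 ≈ 12.50 years.
An 8× gap closes after 3 halvings: 3 × 12.50 ≈ 38 years.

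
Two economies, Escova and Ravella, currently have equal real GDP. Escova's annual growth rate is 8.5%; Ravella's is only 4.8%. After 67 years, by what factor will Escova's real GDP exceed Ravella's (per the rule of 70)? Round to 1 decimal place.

roughly 11.6 times

Only the 3.7-point difference matters.
70/3.7 ≈ 18.92 years per doubling of the ratio; 67 years gives 3.54 doublings, so ≈ 11.6×.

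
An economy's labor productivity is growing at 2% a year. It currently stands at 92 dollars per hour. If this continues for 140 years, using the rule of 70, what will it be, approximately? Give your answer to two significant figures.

It doubles every 70/2 ≈ 35.00 years, so 140 years is 4.00 doublings.
2^4.00 ≈ 16.00; 92 × 16.00 ≈ 1500 dollars per hour.

around 1500 dollars per hour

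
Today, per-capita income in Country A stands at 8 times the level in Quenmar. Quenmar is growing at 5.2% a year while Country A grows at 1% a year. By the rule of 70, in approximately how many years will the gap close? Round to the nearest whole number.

around 50 years

Quenmar gains on Country A at 5.2% − 1% = 4.2 points a year.
At that relative rate the gap halves every 70/4.2 ≈ 16.67 years.
An 8 times gap closes after 3 halvings: 3 × 16.67 ≈ 50 years.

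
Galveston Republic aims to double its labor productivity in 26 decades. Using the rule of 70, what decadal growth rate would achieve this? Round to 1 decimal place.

70 / 26 ≈ 2.69, so about 2.7% per decade.

roughly 2.7%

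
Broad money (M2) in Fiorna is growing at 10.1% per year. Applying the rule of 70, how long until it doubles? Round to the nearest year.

around 7 years

At 10.1%, doubling takes about 70/10.1 = 6.93 years.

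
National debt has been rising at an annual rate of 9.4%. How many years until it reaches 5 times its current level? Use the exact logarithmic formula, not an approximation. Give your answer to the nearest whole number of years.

t = ln(5) / ln(1 + 0.094) = 1.6094 / 0.089841 ≈ 17.91.
≈ 18 years.

18 years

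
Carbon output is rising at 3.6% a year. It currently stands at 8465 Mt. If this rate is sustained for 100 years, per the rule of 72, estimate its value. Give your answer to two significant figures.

about 270000 Mt

Doubling time ≈ 72/3.6 = 20.00 years.
100 years is 100/20.00 ≈ 5.00 doublings, a factor of 2^5.00 ≈ 32.00.
8465 × 32.00 ≈ 270000 Mt.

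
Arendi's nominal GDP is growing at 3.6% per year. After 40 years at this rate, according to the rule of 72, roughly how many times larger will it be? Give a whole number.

about 4 times

Doubling time ≈ 72/3.6 = 20.00 years.
40/20.00 ≈ 2 doublings, so about 2^2 = 4×.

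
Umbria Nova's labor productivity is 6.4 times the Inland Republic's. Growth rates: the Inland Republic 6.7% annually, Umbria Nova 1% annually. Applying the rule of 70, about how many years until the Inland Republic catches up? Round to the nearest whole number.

≈ 33 years

the Inland Republic gains on Umbria Nova at 6.7% − 1% = 5.7 points a year.
At that relative rate the gap halves every 70/5.7 ≈ 12.28 years.
A 6.4 times gap takes log₂(6.4) ≈ 2.68 halvings to close: 2.68 × 12.28 ≈ 33 years.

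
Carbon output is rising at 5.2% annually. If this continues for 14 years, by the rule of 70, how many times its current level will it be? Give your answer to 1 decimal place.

2.1 times

Doubling time ≈ 70/5.2 = 13.46 years.
14 years / 13.46 ≈ 1.04 doublings → factor 2^1.04 ≈ 2.1.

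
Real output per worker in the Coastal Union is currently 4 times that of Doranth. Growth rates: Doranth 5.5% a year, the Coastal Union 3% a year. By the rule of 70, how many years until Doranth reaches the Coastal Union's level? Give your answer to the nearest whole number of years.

The growth-rate gap is 5.5% − 3% = 2.5 percentage points.
So the ratio between them halves every 70/2.5 ≈ 28.00 years.
A 4 times gap closes after 2 halvings: 2 × 28.00 ≈ 56 years.

approximately 56 years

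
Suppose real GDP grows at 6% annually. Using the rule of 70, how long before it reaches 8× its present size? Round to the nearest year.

Doubling time ≈ 70/6 = 11.67 years.
8 = 2^3, so 3 doublings → 35 years.

≈ 35 years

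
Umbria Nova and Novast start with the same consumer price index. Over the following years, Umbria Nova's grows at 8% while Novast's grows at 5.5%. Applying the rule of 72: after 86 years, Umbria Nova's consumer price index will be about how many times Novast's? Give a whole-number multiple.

about 8 times

Umbria Nova pulls ahead at 2.5 pp per year, so the ratio doubles every 72/2.5 ≈ 28.80 years.
In 86 years that's 2.99 doublings: 2^2.99 ≈ 8.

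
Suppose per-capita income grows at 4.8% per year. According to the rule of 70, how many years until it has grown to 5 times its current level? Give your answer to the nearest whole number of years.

around 34 years

At 4.8% it doubles every 70/4.8 ≈ 14.58 years.
Reaching 5× takes log₂(5) ≈ 2.32 doublings.
2.32 × 14.58 ≈ 34 years.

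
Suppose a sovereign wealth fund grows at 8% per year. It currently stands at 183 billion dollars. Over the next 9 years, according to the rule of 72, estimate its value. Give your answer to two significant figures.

roughly 370 billion dollars

Doubling time ≈ 72/8 = 9.00 years.
9 years is 9/9.00 ≈ 1.00 doublings, a factor of 2^1.00 ≈ 2.00.
183 × 2.00 ≈ 370 billion dollars.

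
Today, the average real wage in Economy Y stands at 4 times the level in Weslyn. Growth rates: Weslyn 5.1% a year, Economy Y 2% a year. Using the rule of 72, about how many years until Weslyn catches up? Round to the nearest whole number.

What matters is the difference: 3.1 pp.
Rule of 72 on the gap: the ratio halves every 72/3.1 ≈ 23.23 years.
A 4 times gap closes after 2 halvings: 2 × 23.23 ≈ 46 years.

around 46 years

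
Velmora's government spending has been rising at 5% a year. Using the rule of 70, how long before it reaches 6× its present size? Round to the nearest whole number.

≈ 36 years

At 5% it doubles every 70/5 ≈ 14.00 years.
Reaching 6× takes log₂(6) ≈ 2.58 doublings.
2.58 × 14.00 ≈ 36 years.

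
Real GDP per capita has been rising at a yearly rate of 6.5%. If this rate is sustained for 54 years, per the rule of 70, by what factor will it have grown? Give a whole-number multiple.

approximately 32 times

Doubling time ≈ 70/6.5 = 10.77 years.
54/10.77 ≈ 5 doublings, so about 2^5 = 32×.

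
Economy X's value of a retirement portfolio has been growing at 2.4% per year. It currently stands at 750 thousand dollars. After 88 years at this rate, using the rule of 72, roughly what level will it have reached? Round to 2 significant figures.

Doubling time ≈ 72/2.4 = 30.00 years.
88 years is 88/30.00 ≈ 2.93 doublings, a factor of 2^2.93 ≈ 7.62.
750 × 7.62 ≈ 5700 thousand dollars.

around 5700 thousand dollars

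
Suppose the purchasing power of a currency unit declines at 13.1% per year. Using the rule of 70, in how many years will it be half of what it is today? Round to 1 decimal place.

approximately 5.3 years

The rule works in reverse for decay: 70/13.1 ≈ 5.34 years to halve.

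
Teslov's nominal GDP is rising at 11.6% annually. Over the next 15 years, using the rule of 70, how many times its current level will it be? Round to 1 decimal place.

5.6 times

Doubles every ≈ 6.03 years (70/11.6).
15 years is 2.49 doublings; 2^2.49 ≈ 5.6×.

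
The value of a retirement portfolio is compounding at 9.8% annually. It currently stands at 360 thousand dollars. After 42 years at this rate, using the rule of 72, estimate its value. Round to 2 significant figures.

≈ 19000 thousand dollars

It doubles every 72/9.8 ≈ 7.35 years, so 42 years is 5.71 doublings.
2^5.71 ≈ 52.35; 360 × 52.35 ≈ 19000 thousand dollars.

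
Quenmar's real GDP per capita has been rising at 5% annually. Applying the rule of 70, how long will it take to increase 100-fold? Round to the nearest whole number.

93 years

Doubling time ≈ 70/5 = 14.00 years.
100× is log₂ 100 ≈ 6.64 doublings, so ≈ 6.64 × 14.00 = 93 years.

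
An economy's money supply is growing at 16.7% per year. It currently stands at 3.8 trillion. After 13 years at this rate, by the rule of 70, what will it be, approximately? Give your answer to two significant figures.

Doubling time ≈ 70/16.7 = 4.19 years.
13 years is 13/4.19 ≈ 3.10 doublings, a factor of 2^3.10 ≈ 8.57.
3.8 × 8.57 ≈ 33 trillion.

33 trillion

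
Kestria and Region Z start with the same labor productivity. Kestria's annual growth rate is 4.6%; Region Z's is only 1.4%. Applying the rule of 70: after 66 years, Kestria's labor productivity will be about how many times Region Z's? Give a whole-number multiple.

Kestria pulls ahead at 3.2 pp per year, so the ratio doubles every 70/3.2 ≈ 21.88 years.
In 66 years that's 3.02 doublings: 2^3.02 ≈ 8.

8 times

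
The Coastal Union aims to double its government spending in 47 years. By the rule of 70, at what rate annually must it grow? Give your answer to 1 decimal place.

70 / 47 ≈ 1.49, so about 1.5% annually.

1.5% annually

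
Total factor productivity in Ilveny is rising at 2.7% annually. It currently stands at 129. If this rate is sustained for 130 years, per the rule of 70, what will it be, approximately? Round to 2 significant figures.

It doubles every 70/2.7 ≈ 25.93 years, so 130 years is 5.01 doublings.
2^5.01 ≈ 32.22; 129 × 32.22 ≈ 4200.

around 4200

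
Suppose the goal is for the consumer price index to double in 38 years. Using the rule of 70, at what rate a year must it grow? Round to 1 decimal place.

≈ 1.8%

70 / 38 ≈ 1.84, so about 1.8% a year.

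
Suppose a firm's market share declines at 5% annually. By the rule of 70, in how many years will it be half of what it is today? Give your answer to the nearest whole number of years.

The rule works in reverse for decay: 70/5 ≈ 14.00 years to halve.

approximately 14 years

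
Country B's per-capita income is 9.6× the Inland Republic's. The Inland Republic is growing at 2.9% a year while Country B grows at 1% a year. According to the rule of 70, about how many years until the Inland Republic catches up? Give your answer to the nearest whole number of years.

the Inland Republic gains on Country B at 2.9% − 1% = 1.9 points a year.
At that relative rate the gap halves every 70/1.9 ≈ 36.84 years.
A 9.6× gap takes log₂(9.6) ≈ 3.26 halvings to close: 3.26 × 36.84 ≈ 120 years.

≈ 120 years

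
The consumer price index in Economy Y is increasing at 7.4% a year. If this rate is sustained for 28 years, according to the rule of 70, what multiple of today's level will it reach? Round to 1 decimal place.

about 7.8 times

Doubling time ≈ 70/7.4 = 9.46 years.
28 years / 9.46 ≈ 2.96 doublings → factor 2^2.96 ≈ 7.8.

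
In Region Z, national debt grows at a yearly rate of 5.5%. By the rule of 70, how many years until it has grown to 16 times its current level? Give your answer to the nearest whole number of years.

51 years

At 5.5% it doubles every 70/5.5 ≈ 12.73 years.
16× is 4 doublings, so 4 × 12.73 ≈ 51 years.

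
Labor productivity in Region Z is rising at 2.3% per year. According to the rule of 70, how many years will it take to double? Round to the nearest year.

At 2.3%, doubling takes about 70/2.3 = 30.43 years.

about 30 years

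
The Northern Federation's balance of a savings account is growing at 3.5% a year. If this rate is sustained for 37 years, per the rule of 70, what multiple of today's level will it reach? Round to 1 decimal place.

approximately 3.6 times

Doubling time ≈ 70/3.5 = 20.00 years.
37 years / 20.00 ≈ 1.85 doublings → factor 2^1.85 ≈ 3.6.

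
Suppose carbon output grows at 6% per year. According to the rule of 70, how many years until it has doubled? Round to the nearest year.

70/6 ≈ 11.67, so it doubles roughly every 12 years.

approximately 12 years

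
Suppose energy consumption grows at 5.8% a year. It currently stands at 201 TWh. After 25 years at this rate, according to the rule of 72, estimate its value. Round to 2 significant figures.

around 810 TWh

It doubles every 72/5.8 ≈ 12.41 years, so 25 years is 2.01 doublings.
2^2.01 ≈ 4.03; 201 × 4.03 ≈ 810 TWh.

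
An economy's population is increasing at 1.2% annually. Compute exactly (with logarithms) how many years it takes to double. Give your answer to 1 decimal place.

t = ln(2) / ln(1 + 0.012) = 0.6931 / 0.011929 ≈ 58.10.

58.1 years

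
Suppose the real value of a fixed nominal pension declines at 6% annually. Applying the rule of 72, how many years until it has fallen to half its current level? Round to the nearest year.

roughly 12 years

Falling at 6%, it halves about every 72/6 = 12.00 years.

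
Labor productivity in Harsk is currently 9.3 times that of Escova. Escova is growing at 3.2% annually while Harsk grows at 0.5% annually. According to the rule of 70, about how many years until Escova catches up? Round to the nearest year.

Escova gains on Harsk at 3.2% − 0.5% = 2.7 points a year.
At that relative rate the gap halves every 70/2.7 ≈ 25.93 years.
A 9.3 times gap takes log₂(9.3) ≈ 3.22 halvings to close: 3.22 × 25.93 ≈ 83 years.

approximately 83 years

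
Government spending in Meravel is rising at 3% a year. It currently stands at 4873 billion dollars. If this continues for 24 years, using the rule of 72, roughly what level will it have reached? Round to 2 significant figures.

approximately 9700 billion dollars

Doubling time ≈ 72/3 = 24.00 years.
24 years is 24/24.00 ≈ 1.00 doublings, a factor of 2^1.00 ≈ 2.00.
4873 × 2.00 ≈ 9700 billion dollars.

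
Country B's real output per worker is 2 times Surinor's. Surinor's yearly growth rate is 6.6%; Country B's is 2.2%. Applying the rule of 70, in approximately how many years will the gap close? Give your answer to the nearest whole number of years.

about 16 years

Surinor gains on Country B at 6.6% − 2.2% = 4.4 points a year.
At that relative rate the gap halves every 70/4.4 ≈ 15.91 years.
A 2 times gap closes after 1 halving: 1 × 15.91 ≈ 16 years.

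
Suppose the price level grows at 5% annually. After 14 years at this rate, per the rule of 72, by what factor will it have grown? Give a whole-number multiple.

≈ 2 times

At 5% one doubling takes ≈ 14.40 years; 14 years is 1 of them, so ×2.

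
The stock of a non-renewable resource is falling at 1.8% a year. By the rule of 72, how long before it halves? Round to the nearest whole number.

approximately 40 years

Falling at 1.8%, it halves about every 72/1.8 = 40.00 years.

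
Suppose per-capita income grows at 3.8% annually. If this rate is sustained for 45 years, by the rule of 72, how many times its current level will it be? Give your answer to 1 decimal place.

Doubles every ≈ 18.95 years (72/3.8).
45 years is 2.37 doublings; 2^2.37 ≈ 5.2×.

around 5.2 times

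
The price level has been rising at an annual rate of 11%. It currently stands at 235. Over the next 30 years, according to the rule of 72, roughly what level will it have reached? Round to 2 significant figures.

It doubles every 72/11 ≈ 6.55 years, so 30 years is 4.58 doublings.
2^4.58 ≈ 23.92; 235 × 23.92 ≈ 5600.

approximately 5600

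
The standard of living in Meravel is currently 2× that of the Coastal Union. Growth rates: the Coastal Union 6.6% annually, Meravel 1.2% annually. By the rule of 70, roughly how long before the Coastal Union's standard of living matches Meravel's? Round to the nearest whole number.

approximately 13 years

The growth-rate gap is 6.6% − 1.2% = 5.4 percentage points.
So the ratio between them halves every 70/5.4 ≈ 12.96 years.
A 2× gap closes after 1 halving: 1 × 12.96 ≈ 13 years.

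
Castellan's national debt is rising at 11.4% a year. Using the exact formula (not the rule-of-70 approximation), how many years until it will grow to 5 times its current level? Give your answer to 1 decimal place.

14.9 years

t = ln(5) / ln(1 + 0.114) = 1.6094 / 0.107957 ≈ 14.91.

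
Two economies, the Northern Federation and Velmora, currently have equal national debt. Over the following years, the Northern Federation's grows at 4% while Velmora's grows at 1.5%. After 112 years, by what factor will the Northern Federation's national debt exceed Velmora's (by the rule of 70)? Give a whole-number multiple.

about 16 times

Only the 2.5-point difference matters.
70/2.5 ≈ 28.00 years per doubling of the ratio; 112 years gives 4.00 doublings, so ≈ 16×.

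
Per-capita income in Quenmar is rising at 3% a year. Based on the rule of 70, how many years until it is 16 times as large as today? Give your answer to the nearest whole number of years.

At 3% it doubles every 70/3 ≈ 23.33 years.
16 = 2^4, so 4 doublings → 93 years.

about 93 years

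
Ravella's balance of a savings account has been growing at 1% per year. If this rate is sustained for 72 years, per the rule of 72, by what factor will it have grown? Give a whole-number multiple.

At 1% one doubling takes ≈ 72.00 years; 72 years is 1 of them, so ×2.

roughly 2 times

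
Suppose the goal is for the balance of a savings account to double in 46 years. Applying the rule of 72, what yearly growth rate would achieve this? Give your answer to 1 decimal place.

around 1.6% per year

72 / 46 ≈ 1.57, so about 1.6% per year.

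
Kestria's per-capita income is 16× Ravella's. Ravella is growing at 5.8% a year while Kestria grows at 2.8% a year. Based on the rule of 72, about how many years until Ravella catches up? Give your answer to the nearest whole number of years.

Ravella gains on Kestria at 5.8% − 2.8% = 3 points a year.
At that relative rate the gap halves every 72/3 ≈ 24.00 years.
A 16× gap closes after 4 halvings: 4 × 24.00 ≈ 96 years.

≈ 96 years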